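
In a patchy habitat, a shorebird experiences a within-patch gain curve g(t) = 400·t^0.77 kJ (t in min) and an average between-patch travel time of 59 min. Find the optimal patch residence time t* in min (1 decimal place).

Optimal t* satisfies g'(t*) = g(t*)/(T + t*).
g'(t) = 0.77·400·t^-0.23. Setting 0.77·400·t^-0.23 = 400·t^0.77/(59+t) gives 0.77(59+t) = t, so 0.23·t = 0.77×59.
t* = 0.77×59/0.23 = 197.5 min.

197.5 min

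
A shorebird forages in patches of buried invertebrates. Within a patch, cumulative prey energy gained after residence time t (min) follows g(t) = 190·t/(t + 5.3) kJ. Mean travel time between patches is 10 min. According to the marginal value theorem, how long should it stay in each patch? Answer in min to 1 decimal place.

Maximise g(t)/(T+t): set derivative to zero → g'(t)(T+t) = g(t).
g'(t) = 190·5.3/(t + 5.3)². Setting 190·5.3/(t+5.3)² = 190t/[(t+5.3)(10+t)] gives 5.3(10+t) = t(t+5.3), so t² = 5.3×10 = 53.
t* = √53 = 7.28 min.

7.3 min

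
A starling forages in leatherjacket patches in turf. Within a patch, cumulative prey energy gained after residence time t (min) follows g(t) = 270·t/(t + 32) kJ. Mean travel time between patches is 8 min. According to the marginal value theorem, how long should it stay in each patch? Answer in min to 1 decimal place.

Optimal t* satisfies g'(t*) = g(t*)/(T + t*).
g'(t) = 270·32/(t + 32)². Setting 270·32/(t+32)² = 270t/[(t+32)(8+t)] gives 32(8+t) = t(t+32), so t² = 32×8 = 256.
t* = √256 = 16 min.

16.0 min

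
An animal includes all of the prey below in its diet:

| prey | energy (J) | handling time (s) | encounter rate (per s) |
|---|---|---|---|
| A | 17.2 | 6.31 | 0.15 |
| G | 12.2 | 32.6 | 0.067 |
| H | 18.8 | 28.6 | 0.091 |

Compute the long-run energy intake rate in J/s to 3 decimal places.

Energy encountered per unit search time: 0.15×17.2 + 0.067×12.2 + 0.091×18.8 = 5.108 J/s.
Handling time per unit search time: 0.15×6.31 + 0.067×32.6 + 0.091×28.6 = 5.733.
Rate = 5.108/(1 + 5.733) = 0.7586 J/s.

0.759 J/s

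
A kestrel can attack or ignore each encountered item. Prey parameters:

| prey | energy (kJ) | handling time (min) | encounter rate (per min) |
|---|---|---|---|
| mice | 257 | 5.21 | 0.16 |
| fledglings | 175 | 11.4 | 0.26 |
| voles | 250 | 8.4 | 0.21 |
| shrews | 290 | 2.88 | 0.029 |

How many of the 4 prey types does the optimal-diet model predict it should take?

Profitabilities (E/h, kJ/min): shrews 101, mice 49.3, voles 29.8, fledglings 15.4. Add prey in this order while the next type's profitability exceeds the intake rate on those already taken.
Rate on top 1: 7.762. mice: 49.3 > 7.762 → include.
Rate on top 2: 25.84. voles: 29.8 > 25.84 → include.
Rate on top 3: 27.72. fledglings: 15.4 < 27.72 → exclude; stop.
Optimal diet: shrews, mice, voles — 3 of 4 types.

3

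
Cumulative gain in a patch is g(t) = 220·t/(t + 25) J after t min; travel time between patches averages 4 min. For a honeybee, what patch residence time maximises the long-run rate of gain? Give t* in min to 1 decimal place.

Optimal t* satisfies g'(t*) = g(t*)/(T + t*).
g'(t) = 220·25/(t + 25)². Setting 220·25/(t+25)² = 220t/[(t+25)(4+t)] gives 25(4+t) = t(t+25), so t² = 25×4 = 100.
t* = √100 = 10 min.

10.0 min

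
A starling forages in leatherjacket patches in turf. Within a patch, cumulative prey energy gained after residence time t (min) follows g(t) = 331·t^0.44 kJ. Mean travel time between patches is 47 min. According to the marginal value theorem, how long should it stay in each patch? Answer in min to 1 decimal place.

36.9 min

By the marginal value theorem, leave when the instantaneous gain rate g'(t) equals the habitat-wide average g(t)/(T + t).
g'(t) = 0.44·331·t^-0.56. Setting 0.44·331·t^-0.56 = 331·t^0.44/(47+t) gives 0.44(47+t) = t, so 0.56·t = 0.44×47.
t* = 0.44×47/0.56 = 36.93 min.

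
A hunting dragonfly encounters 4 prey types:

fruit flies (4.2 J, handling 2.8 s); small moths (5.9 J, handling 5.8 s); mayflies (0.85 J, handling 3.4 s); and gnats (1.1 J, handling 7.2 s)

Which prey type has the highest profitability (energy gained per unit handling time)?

fruit flies

In descending order of E/h:
fruit flies: 4.2/2.8 = 1.5 J/s
small moths: 5.9/5.8 = 1.02 J/s
mayflies: 0.85/3.4 = 0.25 J/s
gnats: 1.1/7.2 = 0.153 J/s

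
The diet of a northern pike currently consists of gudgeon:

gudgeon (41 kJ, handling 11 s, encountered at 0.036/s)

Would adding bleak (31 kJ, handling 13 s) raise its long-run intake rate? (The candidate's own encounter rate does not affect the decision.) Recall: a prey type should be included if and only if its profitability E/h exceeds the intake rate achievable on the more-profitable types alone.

Yes

On gudgeon alone, R = ΣλE/(1+Σλh) = 1.476/1.396 = 1.057 kJ/s.
Profitability of bleak: 31/13 = 2.385 kJ/s.
2.385 > 1.057, so adding bleak raises the average — include it.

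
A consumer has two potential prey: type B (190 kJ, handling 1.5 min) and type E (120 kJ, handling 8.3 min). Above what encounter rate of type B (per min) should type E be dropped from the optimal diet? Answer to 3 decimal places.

0.086 per min

Drop type E once their profitability E₂/h₂ falls below the rate achievable on type B alone: E₂/h₂ = λE₁/(1 + λh₁).
Solve for λ: λE₁h₂ = E₂(1 + λh₁) → λ(E₁h₂ − E₂h₁) = E₂ → λ = E₂/(E₁h₂ − E₂h₁).
λ = 120/(190×8.3 − 120×1.5) = 120/1397 = 0.0859 per min.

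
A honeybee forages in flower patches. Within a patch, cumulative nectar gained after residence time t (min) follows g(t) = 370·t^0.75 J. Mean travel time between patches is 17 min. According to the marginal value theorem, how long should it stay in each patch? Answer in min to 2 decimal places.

Optimal t* satisfies g'(t*) = g(t*)/(T + t*).
g'(t) = 0.75·370·t^-0.25. Setting 0.75·370·t^-0.25 = 370·t^0.75/(17+t) gives 0.75(17+t) = t, so 0.25·t = 0.75×17.
t* = 0.75×17/0.25 = 51 min.

51.00 min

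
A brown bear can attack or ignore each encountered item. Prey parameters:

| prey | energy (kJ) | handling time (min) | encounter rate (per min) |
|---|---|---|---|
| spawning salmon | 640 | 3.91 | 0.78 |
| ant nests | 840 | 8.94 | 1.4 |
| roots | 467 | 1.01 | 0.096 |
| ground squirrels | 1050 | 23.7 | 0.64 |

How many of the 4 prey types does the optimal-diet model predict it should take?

2

Profitabilities (E/h, kJ/min): roots 462, spawning salmon 164, ant nests 94, ground squirrels 44.3. Add prey in this order while the next type's profitability exceeds the intake rate on those already taken.
Rate on top 1: 40.87. spawning salmon: 164 > 40.87 → include.
Rate on top 2: 131.2. ant nests: 94 < 131.2 → exclude; stop.
Optimal diet: roots, spawning salmon — 2 of 4 types.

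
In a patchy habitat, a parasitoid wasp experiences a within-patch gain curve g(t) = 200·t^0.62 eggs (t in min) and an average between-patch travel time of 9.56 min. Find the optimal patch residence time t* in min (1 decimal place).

Maximise g(t)/(T+t): set derivative to zero → g'(t)(T+t) = g(t).
g'(t) = 0.62·200·t^-0.38. Setting 0.62·200·t^-0.38 = 200·t^0.62/(9.56+t) gives 0.62(9.56+t) = t, so 0.38·t = 0.62×9.56.
t* = 0.62×9.56/0.38 = 15.6 min.

15.6 min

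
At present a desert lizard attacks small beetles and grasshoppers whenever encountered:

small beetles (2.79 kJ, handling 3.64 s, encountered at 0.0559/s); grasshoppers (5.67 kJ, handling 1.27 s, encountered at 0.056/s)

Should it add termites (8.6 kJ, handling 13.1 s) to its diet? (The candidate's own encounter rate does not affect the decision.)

Yes

Current rate: (0.0559×2.79 + 0.056×5.67)/(1 + 0.0559×3.64 + 0.056×1.27) = 0.3715 kJ/s.
termites: E/h = 8.6/13.1 = 0.6565 kJ/s.
Since 0.6565 > R, including termites increases the long-run rate.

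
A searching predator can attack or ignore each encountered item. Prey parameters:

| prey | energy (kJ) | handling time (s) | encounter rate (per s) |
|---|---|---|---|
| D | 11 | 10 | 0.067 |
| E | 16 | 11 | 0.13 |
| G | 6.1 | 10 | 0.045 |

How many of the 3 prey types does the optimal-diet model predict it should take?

2

Rank by E/h (kJ/s): E 1.45, D 1.1, G 0.61. Include each in turn until the next type's E/h falls below the running intake rate.
Rate on top 1: 0.856. D: 1.1 > 0.856 → include.
Rate on top 2: 0.9087. G: 0.61 < 0.9087 → exclude; stop.
Optimal diet: E, D — 2 of 3 types.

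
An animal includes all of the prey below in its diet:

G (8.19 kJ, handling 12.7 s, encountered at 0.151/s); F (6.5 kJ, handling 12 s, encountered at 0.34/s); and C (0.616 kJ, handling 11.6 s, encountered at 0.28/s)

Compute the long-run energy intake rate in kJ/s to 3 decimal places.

Energy encountered per unit search time: 0.151×8.19 + 0.34×6.5 + 0.28×0.616 = 3.619 kJ/s.
Handling time per unit search time: 0.151×12.7 + 0.34×12 + 0.28×11.6 = 9.246.
Rate = 3.619/(1 + 9.246) = 0.3532 kJ/s.

0.353 kJ/s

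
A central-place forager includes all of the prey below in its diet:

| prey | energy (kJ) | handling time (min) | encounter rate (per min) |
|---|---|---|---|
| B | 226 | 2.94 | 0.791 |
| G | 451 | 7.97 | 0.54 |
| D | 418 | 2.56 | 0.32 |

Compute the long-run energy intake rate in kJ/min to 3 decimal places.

Energy encountered per unit search time: 0.791×226 + 0.54×451 + 0.32×418 = 556.1 kJ/min.
Handling time per unit search time: 0.791×2.94 + 0.54×7.97 + 0.32×2.56 = 7.449.
Rate = 556.1/(1 + 7.449) = 65.82 kJ/min.

65.818 kJ/min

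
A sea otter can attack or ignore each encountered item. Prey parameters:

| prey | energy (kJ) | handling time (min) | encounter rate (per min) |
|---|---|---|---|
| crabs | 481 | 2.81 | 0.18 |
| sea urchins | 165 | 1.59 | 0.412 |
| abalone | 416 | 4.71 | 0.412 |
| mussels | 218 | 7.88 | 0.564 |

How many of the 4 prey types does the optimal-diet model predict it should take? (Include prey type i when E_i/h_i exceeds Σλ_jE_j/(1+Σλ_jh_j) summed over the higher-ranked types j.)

3

E/h in descending order: crabs 171, sea urchins 104, abalone 88.3, mussels 27.7 kJ/min. The optimal diet is the largest prefix of this list for which every included type satisfies E_i/h_i > R on the types above it.
Rate on top 1: 57.5. sea urchins: 104 > 57.5 → include.
Rate on top 2: 71.53. abalone: 88.3 > 71.53 → include.
Rate on top 3: 79.47. mussels: 27.7 < 79.47 → exclude; stop.
Optimal diet: crabs, sea urchins, abalone — 3 of 4 types.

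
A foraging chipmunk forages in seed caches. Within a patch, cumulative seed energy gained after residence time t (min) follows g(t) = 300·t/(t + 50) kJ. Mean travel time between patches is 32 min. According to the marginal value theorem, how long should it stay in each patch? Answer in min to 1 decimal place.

Optimal t* satisfies g'(t*) = g(t*)/(T + t*).
g'(t) = 300·50/(t + 50)². Setting 300·50/(t+50)² = 300t/[(t+50)(32+t)] gives 50(32+t) = t(t+50), so t² = 50×32 = 1600.
t* = √1600 = 40 min.

40.0 min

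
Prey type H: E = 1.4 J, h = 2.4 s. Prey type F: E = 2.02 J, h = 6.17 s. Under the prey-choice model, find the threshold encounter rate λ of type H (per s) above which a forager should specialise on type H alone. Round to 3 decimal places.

0.533 per s

At the threshold, the rate on type H alone equals the profitability of type F: λ·1.4/(1 + λ·2.4) = 2.02/6.17 = 0.3274.
Rearranging, λ(1.4 − 0.3274×2.4) = 0.3274, so λ = 0.3274/0.6143 = 0.533 per s.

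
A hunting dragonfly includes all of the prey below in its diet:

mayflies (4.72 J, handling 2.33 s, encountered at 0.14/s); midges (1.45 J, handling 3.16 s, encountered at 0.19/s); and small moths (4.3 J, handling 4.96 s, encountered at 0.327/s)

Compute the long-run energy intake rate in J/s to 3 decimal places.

Energy encountered per unit search time: 0.14×4.72 + 0.19×1.45 + 0.327×4.3 = 2.342 J/s.
Handling time per unit search time: 0.14×2.33 + 0.19×3.16 + 0.327×4.96 = 2.549.
Rate = 2.342/(1 + 2.549) = 0.6601 J/s.

0.660 J/s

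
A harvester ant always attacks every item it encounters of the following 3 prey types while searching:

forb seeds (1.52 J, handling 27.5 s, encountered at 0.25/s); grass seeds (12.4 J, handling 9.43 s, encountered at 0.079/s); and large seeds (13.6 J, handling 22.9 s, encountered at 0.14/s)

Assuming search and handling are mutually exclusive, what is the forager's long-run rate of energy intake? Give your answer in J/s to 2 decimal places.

R = Σλ_iE_i / (1 + Σλ_ih_i)
Numerator: 0.25×1.52 + 0.079×12.4 + 0.14×13.6 = 3.264
Denominator: 1 + 0.25×27.5 + 0.079×9.43 + 0.14×22.9 = 11.83
R = 3.264/11.83 = 0.276 J/s

0.28 J/s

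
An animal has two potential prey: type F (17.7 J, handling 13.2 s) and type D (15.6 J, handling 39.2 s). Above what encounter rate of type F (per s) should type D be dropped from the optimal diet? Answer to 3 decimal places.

The zero-one rule: include type D iff E₂/h₂ > λE₁/(1+λh₁). Equality gives the switch point.
λE₁h₂ = E₂ + λE₂h₁ ⇒ λ = E₂/(E₁h₂ − E₂h₁) = 15.6/(693.8 − 205.9) = 0.03197 per s.

0.032 per s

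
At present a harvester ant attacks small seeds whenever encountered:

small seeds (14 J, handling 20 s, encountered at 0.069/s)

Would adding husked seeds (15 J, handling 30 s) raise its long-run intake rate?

Yes

Intake rate on the current diet: R = (0.069×14) / (1 + 0.069×20) = 0.966/2.38 = 0.4059 J/s.
Profitability of husked seeds: 15/30 = 0.5 J/s.
0.5 > 0.4059, so adding husked seeds raises the average — include it.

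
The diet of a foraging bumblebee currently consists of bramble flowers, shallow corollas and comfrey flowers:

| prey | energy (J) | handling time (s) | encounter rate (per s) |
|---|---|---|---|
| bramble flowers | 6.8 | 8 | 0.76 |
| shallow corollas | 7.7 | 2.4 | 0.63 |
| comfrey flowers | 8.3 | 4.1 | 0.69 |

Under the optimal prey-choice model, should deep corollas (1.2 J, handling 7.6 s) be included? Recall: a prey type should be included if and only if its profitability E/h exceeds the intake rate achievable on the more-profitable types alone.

No

Intake rate on the current diet: R = (0.76×6.8 + 0.63×7.7 + 0.69×8.3) / (1 + 0.76×8 + 0.63×2.4 + 0.69×4.1) = 15.75/11.42 = 1.379 J/s.
Profitability of deep corollas: 1.2/7.6 = 0.1579 J/s.
0.1579 < 1.379, so adding deep corollas would lower the average — exclude it.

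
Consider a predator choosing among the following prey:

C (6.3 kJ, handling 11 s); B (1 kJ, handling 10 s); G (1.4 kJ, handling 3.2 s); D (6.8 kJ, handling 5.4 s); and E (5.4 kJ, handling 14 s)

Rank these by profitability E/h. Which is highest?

D

Profitability E/h (kJ/s): C = 6.3/11 = 0.573, B = 1/10 = 0.1, G = 1.4/3.2 = 0.437, D = 6.8/5.4 = 1.26, E = 5.4/14 = 0.386.
Ranked: D > C > G > E > B.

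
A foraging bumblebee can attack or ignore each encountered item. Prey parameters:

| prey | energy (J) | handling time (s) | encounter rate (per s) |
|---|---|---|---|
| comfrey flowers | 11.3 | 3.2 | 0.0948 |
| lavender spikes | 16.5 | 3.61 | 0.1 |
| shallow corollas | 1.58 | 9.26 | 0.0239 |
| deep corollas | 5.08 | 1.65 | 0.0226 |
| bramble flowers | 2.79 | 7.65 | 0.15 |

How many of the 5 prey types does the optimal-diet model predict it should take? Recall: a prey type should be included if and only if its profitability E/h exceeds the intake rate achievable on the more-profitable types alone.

Profitabilities (E/h, J/s): lavender spikes 4.57, comfrey flowers 3.53, deep corollas 3.08, bramble flowers 0.365, shallow corollas 0.171. Add prey in this order while the next type's profitability exceeds the intake rate on those already taken.
Rate on top 1: 1.212. comfrey flowers: 3.53 > 1.212 → include.
Rate on top 2: 1.635. deep corollas: 3.08 > 1.635 → include.
Rate on top 3: 1.667. bramble flowers: 0.365 < 1.667 → exclude; stop.
Optimal diet: lavender spikes, comfrey flowers, deep corollas — 3 of 5 types.

3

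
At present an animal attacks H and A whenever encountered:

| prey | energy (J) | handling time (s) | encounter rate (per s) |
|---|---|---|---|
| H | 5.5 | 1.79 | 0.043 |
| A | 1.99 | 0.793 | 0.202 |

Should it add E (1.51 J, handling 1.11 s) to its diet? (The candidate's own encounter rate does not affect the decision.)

Yes

On H and A alone, R = ΣλE/(1+Σλh) = 0.6385/1.237 = 0.5161 J/s.
E: E/h = 1.51/1.11 = 1.36 J/s.
Since 1.36 > R, including E increases the long-run rate.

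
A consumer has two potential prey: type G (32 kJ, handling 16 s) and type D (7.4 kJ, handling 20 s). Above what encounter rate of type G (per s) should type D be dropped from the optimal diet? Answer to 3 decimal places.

Drop type D once their profitability E₂/h₂ falls below the rate achievable on type G alone: E₂/h₂ = λE₁/(1 + λh₁).
Solve for λ: λE₁h₂ = E₂(1 + λh₁) → λ(E₁h₂ − E₂h₁) = E₂ → λ = E₂/(E₁h₂ − E₂h₁).
λ = 7.4/(32×20 − 7.4×16) = 7.4/521.6 = 0.01419 per s.

0.014 per s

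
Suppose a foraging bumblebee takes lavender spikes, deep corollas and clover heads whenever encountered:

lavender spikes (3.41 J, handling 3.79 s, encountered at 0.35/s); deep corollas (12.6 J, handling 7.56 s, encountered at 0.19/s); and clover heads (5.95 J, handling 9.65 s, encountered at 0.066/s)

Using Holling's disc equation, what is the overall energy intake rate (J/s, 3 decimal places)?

R = (0.35×3.41 + 0.19×12.6 + 0.066×5.95) / (1 + 0.35×3.79 + 0.19×7.56 + 0.066×9.65) = 3.98/4.4 = 0.9046 J/s.

0.905 J/s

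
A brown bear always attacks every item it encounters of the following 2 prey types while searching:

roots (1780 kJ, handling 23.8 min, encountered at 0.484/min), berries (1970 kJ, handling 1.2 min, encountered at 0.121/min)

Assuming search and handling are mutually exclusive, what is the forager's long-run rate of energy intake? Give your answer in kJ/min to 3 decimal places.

86.849 kJ/min

R = (0.484×1780 + 0.121×1970) / (1 + 0.484×23.8 + 0.121×1.2) = 1100/12.66 = 86.85 kJ/min.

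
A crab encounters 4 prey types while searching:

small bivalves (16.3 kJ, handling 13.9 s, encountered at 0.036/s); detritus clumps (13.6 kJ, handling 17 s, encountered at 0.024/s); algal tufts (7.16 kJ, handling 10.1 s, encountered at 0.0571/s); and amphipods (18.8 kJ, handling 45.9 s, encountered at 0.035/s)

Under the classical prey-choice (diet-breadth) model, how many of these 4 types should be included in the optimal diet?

Rank by E/h (kJ/s): small bivalves 1.17, detritus clumps 0.8, algal tufts 0.709, amphipods 0.41. Include each in turn until the next type's E/h falls below the running intake rate.
Rate on top 1: 0.3911. detritus clumps: 0.8 > 0.3911 → include.
Rate on top 2: 0.4785. algal tufts: 0.709 > 0.4785 → include.
Rate on top 3: 0.532. amphipods: 0.41 < 0.532 → exclude; stop.
Optimal diet: small bivalves, detritus clumps, algal tufts — 3 of 4 types.

3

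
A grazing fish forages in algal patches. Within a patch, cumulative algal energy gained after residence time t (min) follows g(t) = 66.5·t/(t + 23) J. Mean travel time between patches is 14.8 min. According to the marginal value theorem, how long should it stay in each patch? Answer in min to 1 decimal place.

18.4 min

By the marginal value theorem, leave when the instantaneous gain rate g'(t) equals the habitat-wide average g(t)/(T + t).
g'(t) = 66.5·23/(t + 23)². Setting 66.5·23/(t+23)² = 66.5t/[(t+23)(14.8+t)] gives 23(14.8+t) = t(t+23), so t² = 23×14.8 = 340.4.
t* = √340.4 = 18.45 min.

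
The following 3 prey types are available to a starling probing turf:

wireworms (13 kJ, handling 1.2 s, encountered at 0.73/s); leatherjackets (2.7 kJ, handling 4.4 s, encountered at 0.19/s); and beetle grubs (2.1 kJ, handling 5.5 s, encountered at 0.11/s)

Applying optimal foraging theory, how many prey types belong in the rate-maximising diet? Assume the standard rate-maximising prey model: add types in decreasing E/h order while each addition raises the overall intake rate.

E/h in descending order: wireworms 10.8, leatherjackets 0.614, beetle grubs 0.382 kJ/s. The optimal diet is the largest prefix of this list for which every included type satisfies E_i/h_i > R on the types above it.
Rate on top 1: 5.059. leatherjackets: 0.614 < 5.059 → exclude; stop.
Optimal diet: wireworms — 1 of 3 types.

1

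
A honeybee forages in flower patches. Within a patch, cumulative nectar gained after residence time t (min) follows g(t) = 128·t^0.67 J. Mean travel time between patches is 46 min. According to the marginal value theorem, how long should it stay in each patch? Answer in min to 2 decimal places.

93.39 min

Optimal t* satisfies g'(t*) = g(t*)/(T + t*).
g'(t) = 0.67·128·t^-0.33. Setting 0.67·128·t^-0.33 = 128·t^0.67/(46+t) gives 0.67(46+t) = t, so 0.33·t = 0.67×46.
t* = 0.67×46/0.33 = 93.39 min.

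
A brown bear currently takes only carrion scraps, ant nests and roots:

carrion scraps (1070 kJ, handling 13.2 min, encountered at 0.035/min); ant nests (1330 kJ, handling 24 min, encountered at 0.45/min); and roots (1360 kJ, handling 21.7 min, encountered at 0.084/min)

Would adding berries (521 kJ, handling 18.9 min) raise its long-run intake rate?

Current rate: (0.035×1070 + 0.45×1330 + 0.084×1360)/(1 + 0.035×13.2 + 0.45×24 + 0.084×21.7) = 53.26 kJ/min.
Profitability of berries: 521/18.9 = 27.57 kJ/min.
27.57 < 53.26, so adding berries would lower the average — exclude it.

No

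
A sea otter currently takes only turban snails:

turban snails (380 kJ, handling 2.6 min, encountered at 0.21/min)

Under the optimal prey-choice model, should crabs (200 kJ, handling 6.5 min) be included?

No

Current rate: (0.21×380)/(1 + 0.21×2.6) = 51.62 kJ/min.
crabs: E/h = 200/6.5 = 30.77 kJ/min.
30.77 < 51.62, so adding crabs would lower the average — exclude it.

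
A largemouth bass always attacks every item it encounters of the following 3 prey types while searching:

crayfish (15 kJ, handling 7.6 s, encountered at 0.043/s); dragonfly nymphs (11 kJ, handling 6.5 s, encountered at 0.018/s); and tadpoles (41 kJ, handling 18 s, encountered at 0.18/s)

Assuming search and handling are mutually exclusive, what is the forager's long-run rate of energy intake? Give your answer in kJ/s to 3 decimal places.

R = (0.043×15 + 0.018×11 + 0.18×41) / (1 + 0.043×7.6 + 0.018×6.5 + 0.18×18) = 8.223/4.684 = 1.756 kJ/s.

1.756 kJ/s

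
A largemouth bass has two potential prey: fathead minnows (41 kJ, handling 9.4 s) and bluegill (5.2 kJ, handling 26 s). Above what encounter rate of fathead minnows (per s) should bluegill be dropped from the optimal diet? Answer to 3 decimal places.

0.005 per s

At the threshold, the rate on fathead minnows alone equals the profitability of bluegill: λ·41/(1 + λ·9.4) = 5.2/26 = 0.2.
Rearranging, λ(41 − 0.2×9.4) = 0.2, so λ = 0.2/39.12 = 0.005112 per s.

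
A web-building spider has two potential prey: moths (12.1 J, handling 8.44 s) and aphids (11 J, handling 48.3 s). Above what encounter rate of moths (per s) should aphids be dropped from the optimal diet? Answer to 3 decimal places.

The zero-one rule: include aphids iff E₂/h₂ > λE₁/(1+λh₁). Equality gives the switch point.
λE₁h₂ = E₂ + λE₂h₁ ⇒ λ = E₂/(E₁h₂ − E₂h₁) = 11/(584.4 − 92.84) = 0.02238 per s.

0.022 per s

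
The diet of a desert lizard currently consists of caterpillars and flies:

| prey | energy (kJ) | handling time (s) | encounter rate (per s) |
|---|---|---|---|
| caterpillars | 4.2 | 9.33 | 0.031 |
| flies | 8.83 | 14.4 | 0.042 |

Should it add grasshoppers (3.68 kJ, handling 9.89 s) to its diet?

Yes

Current rate: (0.031×4.2 + 0.042×8.83)/(1 + 0.031×9.33 + 0.042×14.4) = 0.2645 kJ/s.
grasshoppers: E/h = 3.68/9.89 = 0.3721 kJ/s.
Since 0.3721 > R, including grasshoppers increases the long-run rate.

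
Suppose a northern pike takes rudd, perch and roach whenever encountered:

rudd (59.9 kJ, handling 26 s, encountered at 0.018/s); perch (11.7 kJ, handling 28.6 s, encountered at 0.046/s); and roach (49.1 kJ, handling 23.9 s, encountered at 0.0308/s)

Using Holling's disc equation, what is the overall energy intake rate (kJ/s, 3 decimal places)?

R = Σλ_iE_i / (1 + Σλ_ih_i)
Numerator: 0.018×59.9 + 0.046×11.7 + 0.0308×49.1 = 3.129
Denominator: 1 + 0.018×26 + 0.046×28.6 + 0.0308×23.9 = 3.52
R = 3.129/3.52 = 0.8889 kJ/s

0.889 kJ/s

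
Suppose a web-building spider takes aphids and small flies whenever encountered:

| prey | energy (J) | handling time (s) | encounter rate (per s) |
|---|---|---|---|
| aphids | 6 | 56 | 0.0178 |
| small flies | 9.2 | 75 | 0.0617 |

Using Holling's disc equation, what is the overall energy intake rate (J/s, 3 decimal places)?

R = (0.0178×6 + 0.0617×9.2) / (1 + 0.0178×56 + 0.0617×75) = 0.6744/6.624 = 0.1018 J/s.

0.102 J/s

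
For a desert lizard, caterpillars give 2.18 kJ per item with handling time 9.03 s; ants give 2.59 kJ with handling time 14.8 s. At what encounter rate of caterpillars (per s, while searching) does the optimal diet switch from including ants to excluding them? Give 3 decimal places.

At the threshold, the rate on caterpillars alone equals the profitability of ants: λ·2.18/(1 + λ·9.03) = 2.59/14.8 = 0.175.
Rearranging, λ(2.18 − 0.175×9.03) = 0.175, so λ = 0.175/0.5998 = 0.2918 per s.

0.292 per s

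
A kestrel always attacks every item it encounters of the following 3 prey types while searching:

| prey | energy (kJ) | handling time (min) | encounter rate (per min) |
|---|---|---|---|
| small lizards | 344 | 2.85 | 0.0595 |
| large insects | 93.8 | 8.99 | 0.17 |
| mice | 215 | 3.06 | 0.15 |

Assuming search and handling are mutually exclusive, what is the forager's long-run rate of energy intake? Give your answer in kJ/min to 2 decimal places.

R = (0.0595×344 + 0.17×93.8 + 0.15×215) / (1 + 0.0595×2.85 + 0.17×8.99 + 0.15×3.06) = 68.66/3.157 = 21.75 kJ/min.

21.75 kJ/min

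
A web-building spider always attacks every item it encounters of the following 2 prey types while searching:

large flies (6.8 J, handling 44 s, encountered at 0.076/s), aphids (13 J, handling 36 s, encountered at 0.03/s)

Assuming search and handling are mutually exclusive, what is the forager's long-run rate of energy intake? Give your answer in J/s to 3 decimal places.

0.167 J/s

R = Σλ_iE_i / (1 + Σλ_ih_i)
Numerator: 0.076×6.8 + 0.03×13 = 0.9068
Denominator: 1 + 0.076×44 + 0.03×36 = 5.424
R = 0.9068/5.424 = 0.1672 J/s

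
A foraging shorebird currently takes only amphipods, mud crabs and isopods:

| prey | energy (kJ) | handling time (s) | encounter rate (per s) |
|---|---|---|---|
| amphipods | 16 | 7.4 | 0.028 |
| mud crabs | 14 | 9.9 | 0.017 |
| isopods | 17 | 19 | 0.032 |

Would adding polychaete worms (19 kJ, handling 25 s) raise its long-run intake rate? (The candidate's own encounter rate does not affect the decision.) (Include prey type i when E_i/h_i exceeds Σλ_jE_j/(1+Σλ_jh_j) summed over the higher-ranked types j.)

Yes

On amphipods, mud crabs and isopods alone, R = ΣλE/(1+Σλh) = 1.23/1.984 = 0.6201 kJ/s.
Profitability of polychaete worms: 19/25 = 0.76 kJ/s.
0.76 > 0.6201, so adding polychaete worms raises the average — include it.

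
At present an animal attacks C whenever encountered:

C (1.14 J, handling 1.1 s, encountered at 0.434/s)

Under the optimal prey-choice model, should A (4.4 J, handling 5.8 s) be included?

Yes

Current rate: (0.434×1.14)/(1 + 0.434×1.1) = 0.3349 J/s.
A: E/h = 4.4/5.8 = 0.7586 J/s.
0.7586 > 0.3349, so adding A raises the average — include it.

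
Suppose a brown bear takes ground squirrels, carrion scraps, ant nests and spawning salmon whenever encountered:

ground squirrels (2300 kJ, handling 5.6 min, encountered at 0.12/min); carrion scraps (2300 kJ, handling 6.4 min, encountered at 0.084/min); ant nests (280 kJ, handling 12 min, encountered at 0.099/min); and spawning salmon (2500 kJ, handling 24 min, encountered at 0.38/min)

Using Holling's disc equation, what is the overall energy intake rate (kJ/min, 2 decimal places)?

R = Σλ_iE_i / (1 + Σλ_ih_i)
Numerator: 0.12×2300 + 0.084×2300 + 0.099×280 + 0.38×2500 = 1447
Denominator: 1 + 0.12×5.6 + 0.084×6.4 + 0.099×12 + 0.38×24 = 12.52
R = 1447/12.52 = 115.6 kJ/min

115.59 kJ/min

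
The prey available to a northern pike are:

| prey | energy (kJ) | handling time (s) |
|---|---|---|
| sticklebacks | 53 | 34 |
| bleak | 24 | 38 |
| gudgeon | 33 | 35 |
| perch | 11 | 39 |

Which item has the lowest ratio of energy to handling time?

In descending order of E/h:
sticklebacks: 53/34 = 1.56 kJ/s
gudgeon: 33/35 = 0.943 kJ/s
bleak: 24/38 = 0.632 kJ/s
perch: 11/39 = 0.282 kJ/s

perch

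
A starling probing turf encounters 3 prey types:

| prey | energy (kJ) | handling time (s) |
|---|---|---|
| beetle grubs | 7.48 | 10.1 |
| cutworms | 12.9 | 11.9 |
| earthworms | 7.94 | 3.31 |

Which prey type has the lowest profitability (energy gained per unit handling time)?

beetle grubs

In descending order of E/h:
earthworms: 7.94/3.31 = 2.4 kJ/s
cutworms: 12.9/11.9 = 1.08 kJ/s
beetle grubs: 7.48/10.1 = 0.741 kJ/s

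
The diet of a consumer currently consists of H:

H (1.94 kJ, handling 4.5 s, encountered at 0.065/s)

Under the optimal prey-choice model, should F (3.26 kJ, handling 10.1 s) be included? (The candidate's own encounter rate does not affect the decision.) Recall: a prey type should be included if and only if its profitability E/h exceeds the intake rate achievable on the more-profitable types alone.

Yes

Intake rate on the current diet: R = (0.065×1.94) / (1 + 0.065×4.5) = 0.1261/1.292 = 0.09756 kJ/s.
F: E/h = 3.26/10.1 = 0.3228 kJ/s.
0.3228 > 0.09756, so adding F raises the average — include it.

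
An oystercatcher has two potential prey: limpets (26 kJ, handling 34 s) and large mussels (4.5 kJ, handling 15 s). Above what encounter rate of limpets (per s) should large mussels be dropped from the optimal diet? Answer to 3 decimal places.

0.019 per s

At the threshold, the rate on limpets alone equals the profitability of large mussels: λ·26/(1 + λ·34) = 4.5/15 = 0.3.
Rearranging, λ(26 − 0.3×34) = 0.3, so λ = 0.3/15.8 = 0.01899 per s.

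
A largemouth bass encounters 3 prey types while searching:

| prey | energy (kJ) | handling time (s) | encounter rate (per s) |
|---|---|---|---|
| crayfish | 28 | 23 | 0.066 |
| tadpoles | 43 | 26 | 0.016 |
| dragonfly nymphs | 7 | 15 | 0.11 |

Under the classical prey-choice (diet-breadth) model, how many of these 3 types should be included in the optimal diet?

Profitabilities (E/h, kJ/s): tadpoles 1.65, crayfish 1.22, dragonfly nymphs 0.467. Add prey in this order while the next type's profitability exceeds the intake rate on those already taken.
Rate on top 1: 0.4859. crayfish: 1.22 > 0.4859 → include.
Rate on top 2: 0.8643. dragonfly nymphs: 0.467 < 0.8643 → exclude; stop.
Optimal diet: tadpoles, crayfish — 2 of 3 types.

2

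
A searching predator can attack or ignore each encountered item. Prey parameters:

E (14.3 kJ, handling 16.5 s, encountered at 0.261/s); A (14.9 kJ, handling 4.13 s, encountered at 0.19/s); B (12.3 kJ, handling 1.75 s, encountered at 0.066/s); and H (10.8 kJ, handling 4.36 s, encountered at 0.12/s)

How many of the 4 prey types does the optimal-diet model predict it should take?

Profitabilities (E/h, kJ/s): B 7.03, A 3.61, H 2.48, E 0.867. Add prey in this order while the next type's profitability exceeds the intake rate on those already taken.
Rate on top 1: 0.7277. A: 3.61 > 0.7277 → include.
Rate on top 2: 1.917. H: 2.48 > 1.917 → include.
Rate on top 3: 2.038. E: 0.867 < 2.038 → exclude; stop.
Optimal diet: B, A, H — 3 of 4 types.

3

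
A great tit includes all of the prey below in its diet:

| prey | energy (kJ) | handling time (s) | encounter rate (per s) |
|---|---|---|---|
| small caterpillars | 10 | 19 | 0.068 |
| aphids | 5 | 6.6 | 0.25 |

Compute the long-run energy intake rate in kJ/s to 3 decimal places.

0.490 kJ/s

R = Σλ_iE_i / (1 + Σλ_ih_i)
Numerator: 0.068×10 + 0.25×5 = 1.93
Denominator: 1 + 0.068×19 + 0.25×6.6 = 3.942
R = 1.93/3.942 = 0.4896 kJ/s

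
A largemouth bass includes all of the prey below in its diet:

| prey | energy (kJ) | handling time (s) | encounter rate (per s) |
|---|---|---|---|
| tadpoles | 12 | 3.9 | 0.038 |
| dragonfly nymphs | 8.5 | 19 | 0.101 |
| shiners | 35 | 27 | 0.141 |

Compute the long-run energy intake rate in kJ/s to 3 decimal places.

0.909 kJ/s

R = (0.038×12 + 0.101×8.5 + 0.141×35) / (1 + 0.038×3.9 + 0.101×19 + 0.141×27) = 6.249/6.874 = 0.9091 kJ/s.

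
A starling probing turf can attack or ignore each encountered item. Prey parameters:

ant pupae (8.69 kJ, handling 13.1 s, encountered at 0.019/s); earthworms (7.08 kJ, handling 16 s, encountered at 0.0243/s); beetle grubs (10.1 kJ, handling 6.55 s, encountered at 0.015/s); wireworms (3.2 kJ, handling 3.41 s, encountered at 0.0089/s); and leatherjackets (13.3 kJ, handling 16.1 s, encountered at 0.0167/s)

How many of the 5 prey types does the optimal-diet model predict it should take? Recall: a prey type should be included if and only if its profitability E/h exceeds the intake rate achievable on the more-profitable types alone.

E/h in descending order: beetle grubs 1.54, wireworms 0.938, leatherjackets 0.826, ant pupae 0.663, earthworms 0.443 kJ/s. The optimal diet is the largest prefix of this list for which every included type satisfies E_i/h_i > R on the types above it.
Rate on top 1: 0.1379. wireworms: 0.938 > 0.1379 → include.
Rate on top 2: 0.1595. leatherjackets: 0.826 > 0.1595 → include.
Rate on top 3: 0.2877. ant pupae: 0.663 > 0.2877 → include.
Rate on top 4: 0.3445. earthworms: 0.443 > 0.3445 → include.
Optimal diet: beetle grubs, wireworms, leatherjackets, ant pupae, earthworms — 5 of 5 types.

5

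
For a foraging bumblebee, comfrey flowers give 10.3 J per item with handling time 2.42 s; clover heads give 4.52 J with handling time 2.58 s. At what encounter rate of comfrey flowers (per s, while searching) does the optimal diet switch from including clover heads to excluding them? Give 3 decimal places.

0.289 per s

The zero-one rule: include clover heads iff E₂/h₂ > λE₁/(1+λh₁). Equality gives the switch point.
λE₁h₂ = E₂ + λE₂h₁ ⇒ λ = E₂/(E₁h₂ − E₂h₁) = 4.52/(26.57 − 10.94) = 0.2891 per s.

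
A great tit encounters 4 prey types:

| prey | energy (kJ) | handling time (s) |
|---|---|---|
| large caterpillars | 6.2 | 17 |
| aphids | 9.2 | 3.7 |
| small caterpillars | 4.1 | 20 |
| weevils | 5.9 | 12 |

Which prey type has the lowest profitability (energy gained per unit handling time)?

small caterpillars

In descending order of E/h:
aphids: 9.2/3.7 = 2.49 kJ/s
weevils: 5.9/12 = 0.492 kJ/s
large caterpillars: 6.2/17 = 0.365 kJ/s
small caterpillars: 4.1/20 = 0.205 kJ/s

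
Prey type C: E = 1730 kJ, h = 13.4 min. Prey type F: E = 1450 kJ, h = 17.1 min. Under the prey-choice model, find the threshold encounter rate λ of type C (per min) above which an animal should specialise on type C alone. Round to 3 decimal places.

At the threshold, the rate on type C alone equals the profitability of type F: λ·1730/(1 + λ·13.4) = 1450/17.1 = 84.8.
Rearranging, λ(1730 − 84.8×13.4) = 84.8, so λ = 84.8/593.7 = 0.1428 per min.

0.143 per min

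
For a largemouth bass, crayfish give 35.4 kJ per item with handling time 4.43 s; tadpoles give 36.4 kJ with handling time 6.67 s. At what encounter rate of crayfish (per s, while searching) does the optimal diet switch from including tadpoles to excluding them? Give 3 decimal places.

The zero-one rule: include tadpoles iff E₂/h₂ > λE₁/(1+λh₁). Equality gives the switch point.
λE₁h₂ = E₂ + λE₂h₁ ⇒ λ = E₂/(E₁h₂ − E₂h₁) = 36.4/(236.1 − 161.3) = 0.4862 per s.

0.486 per s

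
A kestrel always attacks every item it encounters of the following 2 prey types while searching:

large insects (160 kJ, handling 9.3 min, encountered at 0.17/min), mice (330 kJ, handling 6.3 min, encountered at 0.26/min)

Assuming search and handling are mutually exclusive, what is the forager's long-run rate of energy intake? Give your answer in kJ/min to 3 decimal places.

26.784 kJ/min

R = (0.17×160 + 0.26×330) / (1 + 0.17×9.3 + 0.26×6.3) = 113/4.219 = 26.78 kJ/min.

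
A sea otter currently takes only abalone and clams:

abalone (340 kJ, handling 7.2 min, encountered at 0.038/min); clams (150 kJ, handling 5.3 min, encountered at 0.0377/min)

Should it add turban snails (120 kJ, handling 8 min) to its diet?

On abalone and clams alone, R = ΣλE/(1+Σλh) = 18.57/1.473 = 12.61 kJ/min.
turban snails: E/h = 120/8 = 15 kJ/min.
Since 15 > R, including turban snails increases the long-run rate.

Yes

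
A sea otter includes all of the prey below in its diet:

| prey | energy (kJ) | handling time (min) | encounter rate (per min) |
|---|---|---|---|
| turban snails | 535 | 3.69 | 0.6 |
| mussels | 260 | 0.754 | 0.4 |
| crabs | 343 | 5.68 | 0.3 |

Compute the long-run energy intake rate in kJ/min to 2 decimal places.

Energy encountered per unit search time: 0.6×535 + 0.4×260 + 0.3×343 = 527.9 kJ/min.
Handling time per unit search time: 0.6×3.69 + 0.4×0.754 + 0.3×5.68 = 4.22.
Rate = 527.9/(1 + 4.22) = 101.1 kJ/min.

101.14 kJ/min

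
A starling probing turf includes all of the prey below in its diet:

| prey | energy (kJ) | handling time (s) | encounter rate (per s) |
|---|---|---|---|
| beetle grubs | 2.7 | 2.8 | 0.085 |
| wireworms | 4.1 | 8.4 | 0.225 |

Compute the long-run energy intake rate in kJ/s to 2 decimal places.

R = (0.085×2.7 + 0.225×4.1) / (1 + 0.085×2.8 + 0.225×8.4) = 1.152/3.128 = 0.3683 kJ/s.

0.37 kJ/s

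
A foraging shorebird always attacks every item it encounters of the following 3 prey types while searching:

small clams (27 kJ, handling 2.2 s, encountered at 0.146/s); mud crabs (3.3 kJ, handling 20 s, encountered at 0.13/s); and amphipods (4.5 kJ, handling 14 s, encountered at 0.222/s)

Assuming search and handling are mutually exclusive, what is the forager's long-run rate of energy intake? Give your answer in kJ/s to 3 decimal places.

R = Σλ_iE_i / (1 + Σλ_ih_i)
Numerator: 0.146×27 + 0.13×3.3 + 0.222×4.5 = 5.37
Denominator: 1 + 0.146×2.2 + 0.13×20 + 0.222×14 = 7.029
R = 5.37/7.029 = 0.764 kJ/s

0.764 kJ/s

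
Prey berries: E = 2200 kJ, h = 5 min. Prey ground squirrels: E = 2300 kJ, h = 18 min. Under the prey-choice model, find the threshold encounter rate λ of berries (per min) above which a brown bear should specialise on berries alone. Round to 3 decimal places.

0.082 per min

The zero-one rule: include ground squirrels iff E₂/h₂ > λE₁/(1+λh₁). Equality gives the switch point.
λE₁h₂ = E₂ + λE₂h₁ ⇒ λ = E₂/(E₁h₂ − E₂h₁) = 2300/(3.96e+04 − 1.15e+04) = 0.08185 per min.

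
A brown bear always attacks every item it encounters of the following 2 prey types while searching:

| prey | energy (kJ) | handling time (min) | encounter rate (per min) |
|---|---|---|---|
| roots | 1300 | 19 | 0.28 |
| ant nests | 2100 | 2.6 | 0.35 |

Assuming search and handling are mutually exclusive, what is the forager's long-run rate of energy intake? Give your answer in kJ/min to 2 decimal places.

Energy encountered per unit search time: 0.28×1300 + 0.35×2100 = 1099 kJ/min.
Handling time per unit search time: 0.28×19 + 0.35×2.6 = 6.23.
Rate = 1099/(1 + 6.23) = 152 kJ/min.

152.01 kJ/min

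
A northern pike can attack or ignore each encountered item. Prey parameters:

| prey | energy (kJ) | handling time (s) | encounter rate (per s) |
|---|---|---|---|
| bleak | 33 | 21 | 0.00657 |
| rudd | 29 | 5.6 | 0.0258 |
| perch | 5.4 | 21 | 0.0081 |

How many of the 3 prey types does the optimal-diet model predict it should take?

E/h in descending order: rudd 5.18, bleak 1.57, perch 0.257 kJ/s. The optimal diet is the largest prefix of this list for which every included type satisfies E_i/h_i > R on the types above it.
Rate on top 1: 0.6537. bleak: 1.57 > 0.6537 → include.
Rate on top 2: 0.7525. perch: 0.257 < 0.7525 → exclude; stop.
Optimal diet: rudd, bleak — 2 of 3 types.

2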